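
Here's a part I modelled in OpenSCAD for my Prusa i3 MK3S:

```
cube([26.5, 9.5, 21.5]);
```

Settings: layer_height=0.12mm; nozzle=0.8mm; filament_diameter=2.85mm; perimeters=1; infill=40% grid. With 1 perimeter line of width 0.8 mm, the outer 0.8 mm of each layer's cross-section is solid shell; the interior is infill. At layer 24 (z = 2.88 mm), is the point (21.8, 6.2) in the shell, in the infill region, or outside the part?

At z = 2.88 mm: the 26.5×9.5 cube contributes its full rectangle. Overall, the cross-section is a single solid region. The nearest boundary edge runs (26.50, 9.50)→(0.00, 9.50); distance from the point to it = 3.30 mm. The point is inside the cross-section and 3.30 mm from the nearest boundary — more than the 0.8 mm shell width (1 × 0.8), so it's in the infill interior.

infill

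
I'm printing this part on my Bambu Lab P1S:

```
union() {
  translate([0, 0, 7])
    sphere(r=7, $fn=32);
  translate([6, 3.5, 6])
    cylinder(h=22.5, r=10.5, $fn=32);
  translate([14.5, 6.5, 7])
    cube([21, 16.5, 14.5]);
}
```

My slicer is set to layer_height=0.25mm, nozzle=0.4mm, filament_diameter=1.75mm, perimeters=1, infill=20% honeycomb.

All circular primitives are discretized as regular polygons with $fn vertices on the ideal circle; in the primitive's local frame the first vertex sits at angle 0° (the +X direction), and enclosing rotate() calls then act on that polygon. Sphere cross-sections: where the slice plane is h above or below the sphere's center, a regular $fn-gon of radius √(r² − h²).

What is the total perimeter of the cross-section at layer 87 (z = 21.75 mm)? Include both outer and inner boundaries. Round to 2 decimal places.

At z = 21.75 mm: the sphere does not reach this height (|z−center|=14.750 > r=7); the cylinder at (6, 3.5): section is a regular 32-gon, circumradius r=10.5 (perimeter = 2·32·10.500·sin(180°/32) = 65.87 mm); the cube at (14.5, 6.5) is not intersected at this z (z outside [7, 21.5]); Merging all regions: only the r=10.5 cylinder at (6, 3.5) is present, so the union is just that shape — boundary = 65.87 mm. Overall, the cross-section is a single solid region. Total boundary length (outer) = 65.87 mm.

65.87 mm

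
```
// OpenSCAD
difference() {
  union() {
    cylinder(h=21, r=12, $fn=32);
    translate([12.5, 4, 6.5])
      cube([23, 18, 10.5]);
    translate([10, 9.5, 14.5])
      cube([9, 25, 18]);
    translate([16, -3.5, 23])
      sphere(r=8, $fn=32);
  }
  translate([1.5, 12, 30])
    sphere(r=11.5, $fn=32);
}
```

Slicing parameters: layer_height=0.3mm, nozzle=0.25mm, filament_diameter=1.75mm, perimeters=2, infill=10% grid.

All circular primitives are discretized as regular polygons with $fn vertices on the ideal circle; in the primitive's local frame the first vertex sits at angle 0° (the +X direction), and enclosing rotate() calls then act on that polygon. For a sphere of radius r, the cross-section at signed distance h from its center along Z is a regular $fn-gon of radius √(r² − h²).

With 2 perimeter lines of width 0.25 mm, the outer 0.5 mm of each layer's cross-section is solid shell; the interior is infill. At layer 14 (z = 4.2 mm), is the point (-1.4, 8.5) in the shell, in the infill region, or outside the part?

infill

At z = 4.2 mm: the r=12 cylinder gives a regular 32-gon of circumradius 12 (constant along its height); the cube at (12.5, 4) is absent (z outside [6.5, 17]); the cube at (10, 9.5) does not reach this height (z outside [14.5, 32.5]); the sphere at (16, -3.5) is absent (|z−center|=18.800 > r=8); Combining (union): only the r=12 cylinder is present, so the union is just that shape — 1 connected region; the sphere at (1.5, 12) does not reach this height (|z−center|=25.800 > r=11.5); Taking the first minus the rest: none of the subtracted shapes is present at this height, so that combined region is unchanged — 1 connected region. Overall, the cross-section is a single solid region. The nearest boundary edge runs (0.00, 12.00)→(-2.34, 11.77); distance from the point to it = 3.35 mm. The point is inside the cross-section and 3.35 mm from the nearest boundary — more than the 0.5 mm shell width (2 × 0.25), so it's in the infill interior.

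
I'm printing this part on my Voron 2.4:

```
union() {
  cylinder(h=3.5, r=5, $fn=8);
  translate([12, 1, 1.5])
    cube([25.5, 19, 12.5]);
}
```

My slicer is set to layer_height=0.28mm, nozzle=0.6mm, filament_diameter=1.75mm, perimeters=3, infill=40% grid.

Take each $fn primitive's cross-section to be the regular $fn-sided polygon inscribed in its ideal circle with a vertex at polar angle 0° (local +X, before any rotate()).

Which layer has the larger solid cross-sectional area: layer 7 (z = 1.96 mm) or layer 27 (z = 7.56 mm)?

Layer 7 (z = 1.96): the r=5 cylinder gives a regular 8-gon of circumradius 5 (constant along its height) (area = (8/2)·5.000²·sin(360°/8) = 70.71 mm²); the 25.5×19 cube at (12, 1) contributes its full rectangle (area 484.50 mm²); Combining (union): the 2 present regions are separate (no shared area or edge), so areas and boundary lengths simply add and each stays a separate island — area = 555.21 mm². So its area = 555.21 mm². Layer 27 (z = 7.56): the cylinder does not reach this height (z outside [0, 3.5]); the cube at (12, 1) is present — its section is the full 25.5×19 rectangle (area 484.50 mm²); Combining (union): only the 25.5×19 cube at (12, 1) is present, so the union is just that shape — area = 484.50 mm². So its area = 484.50 mm². Layer 7 is larger (555.21 vs 484.50 mm²).

layer 7 (z = 1.96 mm)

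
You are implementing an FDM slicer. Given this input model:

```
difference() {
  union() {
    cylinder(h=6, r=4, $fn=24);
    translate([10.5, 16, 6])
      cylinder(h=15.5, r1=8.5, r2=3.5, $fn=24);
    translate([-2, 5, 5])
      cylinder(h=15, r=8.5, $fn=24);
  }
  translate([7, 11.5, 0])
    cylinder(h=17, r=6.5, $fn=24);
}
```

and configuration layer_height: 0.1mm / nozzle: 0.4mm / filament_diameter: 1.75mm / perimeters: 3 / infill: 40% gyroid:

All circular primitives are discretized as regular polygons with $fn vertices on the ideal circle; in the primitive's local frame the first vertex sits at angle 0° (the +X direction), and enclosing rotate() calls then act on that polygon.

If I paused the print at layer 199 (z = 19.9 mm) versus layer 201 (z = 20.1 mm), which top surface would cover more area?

Layer 199 (z = 19.9): the cylinder is absent (z outside [0, 6]); the cone at (10.5, 16) (r1=8.5→r2=3.5) has section circumradius 4.016 here — a regular 24-gon (area = (24/2)·4.016²·sin(360°/24) = 50.09 mm²); the cylinder at (-2, 5): section is a regular 24-gon, circumradius r=8.5 (area = (24/2)·8.500²·sin(360°/24) = 224.40 mm²); Combining (union): the 2 present regions are separate (no shared area or edge), so areas and boundary lengths simply add and each stays a separate island — area = 274.49 mm²; the cylinder at (7, 11.5) does not reach this height (z outside [0, 17]); Taking the first minus the rest: none of the subtracted shapes is present at this height, so the result so far is unchanged — area = 274.49 mm². So its area = 274.49 mm². Layer 201 (z = 20.1): the cylinder is not intersected at this z (z outside [0, 6]); the cone at (10.5, 16) contributes a regular 24-gon of circumradius 3.952 (interpolated between r1=8.5 and r2=3.5 at t=0.910) (area = (24/2)·3.952²·sin(360°/24) = 48.50 mm²); the cylinder at (-2, 5) is absent (z outside [5, 20]); Merging all regions: only the cone at (10.5, 16) is present, so the union is just that shape — area = 48.50 mm²; the cylinder at (7, 11.5) is absent (z outside [0, 17]); Taking the first minus the rest: none of the subtracted shapes is present at this height, so the result so far is unchanged — area = 48.50 mm². So its area = 48.50 mm². Layer 199 is larger (274.49 vs 48.50 mm²).

layer 199 (z = 19.9 mm)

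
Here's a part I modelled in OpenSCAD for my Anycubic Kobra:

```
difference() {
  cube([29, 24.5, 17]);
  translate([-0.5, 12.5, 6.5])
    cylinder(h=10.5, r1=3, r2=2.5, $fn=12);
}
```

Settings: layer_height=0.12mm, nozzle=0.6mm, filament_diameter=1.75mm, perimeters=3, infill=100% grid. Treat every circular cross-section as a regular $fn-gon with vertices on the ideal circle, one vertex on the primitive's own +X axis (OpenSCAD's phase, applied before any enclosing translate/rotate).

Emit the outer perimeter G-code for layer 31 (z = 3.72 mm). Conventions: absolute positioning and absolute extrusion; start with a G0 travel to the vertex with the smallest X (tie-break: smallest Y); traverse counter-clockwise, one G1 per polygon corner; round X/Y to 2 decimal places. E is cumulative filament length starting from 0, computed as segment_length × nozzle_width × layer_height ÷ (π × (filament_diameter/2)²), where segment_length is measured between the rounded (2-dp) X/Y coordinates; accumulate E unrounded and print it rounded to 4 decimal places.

G0 X0.00 Y0.00 Z3.72
G1 X29.00 Y0.00 E0.8681
G1 X29.00 Y24.50 E1.6015
G1 X0.00 Y24.50 E2.4696
G1 X0.00 Y0.00 E3.2030

At z = 3.72 mm: the cube is present — its section is the full 29×24.5 rectangle; the cone at (-0.5, 12.5) is not intersected at this z (z outside [6.5, 17]); After the difference (first − rest): none of the subtracted shapes is present at this height, so the 29×24.5 cube is unchanged — 1 connected region. The outline is a single polygon with 4 vertices. Extrusion per mm of travel: 0.6 × 0.12 / (π × 0.875²) = 0.029934. Accumulating E over each segment gives final E = 3.2030.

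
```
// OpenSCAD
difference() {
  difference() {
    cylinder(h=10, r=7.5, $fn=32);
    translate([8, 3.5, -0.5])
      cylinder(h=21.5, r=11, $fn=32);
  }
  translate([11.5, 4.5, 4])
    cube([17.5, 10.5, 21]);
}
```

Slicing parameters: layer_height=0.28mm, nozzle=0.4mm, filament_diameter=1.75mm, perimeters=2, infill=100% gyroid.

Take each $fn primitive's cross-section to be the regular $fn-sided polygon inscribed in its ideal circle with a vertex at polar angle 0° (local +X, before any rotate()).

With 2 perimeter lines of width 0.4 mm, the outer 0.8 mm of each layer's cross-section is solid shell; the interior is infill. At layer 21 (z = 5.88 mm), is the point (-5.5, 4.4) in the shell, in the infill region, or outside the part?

At z = 5.88 mm: the r=7.5 cylinder contributes a regular 32-gon of circumradius 7.5; the cylinder at (8, 3.5): section is a regular 32-gon, circumradius r=11; Taking the first minus the rest: starting from the r=7.5 cylinder, the r=11 cylinder at (8, 3.5) partially overlaps it — only the 107.39 mm² overlap (of its 377.69 mm²) is removed, clipping the outline — 1 connected region; the cube at (11.5, 4.5) (footprint 17.5×10.5) is included at this height; Subtracting the remaining from the first: starting from that combined region, the 17.5×10.5 cube at (11.5, 4.5) misses the remaining region (no effect) — 1 connected region. Overall, the cross-section is a single solid region. The nearest boundary edge runs (-6.24, 4.17)→(-5.30, 5.30); distance from the point to it = 0.42 mm. The point is inside the cross-section, 0.42 mm from the nearest boundary — within the 0.8 mm shell band (2 × 0.4).

shell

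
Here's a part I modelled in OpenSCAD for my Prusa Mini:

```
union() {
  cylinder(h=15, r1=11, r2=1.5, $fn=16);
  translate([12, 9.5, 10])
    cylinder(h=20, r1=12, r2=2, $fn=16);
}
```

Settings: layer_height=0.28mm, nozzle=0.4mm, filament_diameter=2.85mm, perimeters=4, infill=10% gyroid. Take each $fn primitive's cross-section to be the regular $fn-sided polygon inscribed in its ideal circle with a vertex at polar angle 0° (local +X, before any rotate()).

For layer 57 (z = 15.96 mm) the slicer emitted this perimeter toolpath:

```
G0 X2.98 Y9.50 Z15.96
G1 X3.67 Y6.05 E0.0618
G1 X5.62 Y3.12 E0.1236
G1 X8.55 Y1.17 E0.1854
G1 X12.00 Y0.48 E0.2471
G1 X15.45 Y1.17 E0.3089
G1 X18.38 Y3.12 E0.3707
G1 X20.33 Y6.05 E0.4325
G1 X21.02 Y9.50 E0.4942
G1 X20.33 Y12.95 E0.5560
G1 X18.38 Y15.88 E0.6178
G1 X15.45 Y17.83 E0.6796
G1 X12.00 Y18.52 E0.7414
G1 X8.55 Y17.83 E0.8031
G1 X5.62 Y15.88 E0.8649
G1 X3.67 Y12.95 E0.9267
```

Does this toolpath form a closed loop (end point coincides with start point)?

Start point (G0): (2.98, 9.50). End point (last G1): the path does not return to the start — open.

no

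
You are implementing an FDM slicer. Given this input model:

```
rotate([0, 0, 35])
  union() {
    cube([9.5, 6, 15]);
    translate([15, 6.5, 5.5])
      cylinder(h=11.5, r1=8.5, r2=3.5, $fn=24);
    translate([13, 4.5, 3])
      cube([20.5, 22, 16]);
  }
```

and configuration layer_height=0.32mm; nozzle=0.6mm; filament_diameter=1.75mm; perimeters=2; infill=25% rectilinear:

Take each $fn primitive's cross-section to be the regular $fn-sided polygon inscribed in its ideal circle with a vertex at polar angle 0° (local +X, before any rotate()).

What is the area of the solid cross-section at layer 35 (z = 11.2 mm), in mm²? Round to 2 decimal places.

564.43 mm²

At z = 11.2 mm: the cube (footprint 9.5×6) is included at this height (area 57.00 mm²); the cone at (15, 6.5): at t=0.496 of its height the radius interpolates to r₁+(r₂−r₁)t = 6.022, giving a regular 24-gon of that circumradius (area = (24/2)·6.022²·sin(360°/24) = 112.62 mm²); the 20.5×22 cube at (13, 4.5) contributes its full rectangle (area 451.00 mm²); Combining (union): the regions partially overlap — summed areas 620.62 mm² minus the doubly-counted overlap 56.19 mm² gives 564.43 mm² — area = 564.43 mm²; (rotated 35° about Z; rotation is an isometry so areas/perimeters/island counts are preserved). Overall, the cross-section is a single solid region. Net area = 564.43 mm².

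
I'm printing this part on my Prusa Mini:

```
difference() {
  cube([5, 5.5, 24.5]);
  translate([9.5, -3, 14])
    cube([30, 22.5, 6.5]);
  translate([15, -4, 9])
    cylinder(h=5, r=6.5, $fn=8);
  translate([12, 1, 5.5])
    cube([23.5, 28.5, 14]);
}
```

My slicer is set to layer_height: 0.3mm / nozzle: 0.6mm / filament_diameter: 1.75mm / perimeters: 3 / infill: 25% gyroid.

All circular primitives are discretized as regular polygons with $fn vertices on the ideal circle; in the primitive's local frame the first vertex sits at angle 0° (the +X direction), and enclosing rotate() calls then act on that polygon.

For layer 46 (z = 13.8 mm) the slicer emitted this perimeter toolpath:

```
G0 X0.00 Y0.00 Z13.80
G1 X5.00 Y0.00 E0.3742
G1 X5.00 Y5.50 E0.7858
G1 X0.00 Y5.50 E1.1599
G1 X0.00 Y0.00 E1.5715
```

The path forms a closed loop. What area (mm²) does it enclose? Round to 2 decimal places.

Apply the shoelace formula to the sequence of (X, Y) vertices; enclosed area = 27.50 mm².

27.50 mm²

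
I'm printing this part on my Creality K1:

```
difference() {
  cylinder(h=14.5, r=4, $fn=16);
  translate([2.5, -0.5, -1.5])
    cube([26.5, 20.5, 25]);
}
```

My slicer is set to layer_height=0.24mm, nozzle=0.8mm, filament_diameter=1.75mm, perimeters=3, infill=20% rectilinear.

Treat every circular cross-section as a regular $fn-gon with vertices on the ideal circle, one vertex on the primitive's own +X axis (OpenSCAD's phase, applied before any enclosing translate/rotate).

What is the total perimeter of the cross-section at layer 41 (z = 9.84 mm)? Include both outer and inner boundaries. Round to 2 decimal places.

25.89 mm

At z = 9.84 mm: the r=4 cylinder contributes a regular 16-gon of circumradius 4 (perimeter = 2·16·4.000·sin(180°/16) = 24.97 mm); the cube at (2.5, -0.5) is present — its section is the full 26.5×20.5 rectangle (perimeter 94.00 mm); Taking the first minus the rest: starting from the r=4 cylinder, the 26.5×20.5 cube at (2.5, -0.5) partially overlaps it — only the 3.81 mm² overlap (of its 543.25 mm²) is removed, clipping the outline — boundary = 25.89 mm. Overall, the cross-section is a single solid region. Total boundary length (outer) = 25.89 mm.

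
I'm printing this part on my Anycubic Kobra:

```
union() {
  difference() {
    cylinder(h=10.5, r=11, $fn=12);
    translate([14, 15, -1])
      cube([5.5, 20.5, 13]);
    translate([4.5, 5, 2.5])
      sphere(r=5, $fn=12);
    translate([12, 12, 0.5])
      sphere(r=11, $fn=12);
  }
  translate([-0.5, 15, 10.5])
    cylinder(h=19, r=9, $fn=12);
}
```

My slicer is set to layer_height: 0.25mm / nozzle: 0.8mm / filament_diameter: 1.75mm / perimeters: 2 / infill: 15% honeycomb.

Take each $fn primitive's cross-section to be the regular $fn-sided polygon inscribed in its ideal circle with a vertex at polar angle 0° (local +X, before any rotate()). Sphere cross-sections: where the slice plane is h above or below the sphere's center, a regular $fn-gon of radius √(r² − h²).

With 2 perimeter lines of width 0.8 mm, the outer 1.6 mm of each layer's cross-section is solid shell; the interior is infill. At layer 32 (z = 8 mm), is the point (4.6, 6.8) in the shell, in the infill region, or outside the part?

At z = 8 mm: the cylinder: section is a regular 12-gon, circumradius r=11; the 5.5×20.5 cube at (14, 15) contributes its full rectangle; the sphere at (4.5, 5) is absent (|z−center|=5.500 > r=5); the sphere at (12, 12): section is a regular 12-gon, circumradius = √(r²−h²) = √(11²−7.5²) = 8.047; After the difference (first − rest): starting from the r=11 cylinder, the 5.5×20.5 cube at (14, 15) misses the remaining region (no effect); the r=11 sphere at (12, 12) partially overlaps it — only the 8.63 mm² overlap (of its 194.25 mm²) is removed, clipping the outline — 1 connected region; the cylinder at (-0.5, 15) is not intersected at this z (z outside [10.5, 29.5]); Merging all regions: only the result so far is present, so the union is just that shape — 1 connected region. Overall, the cross-section is a single solid region. The nearest boundary edge runs (5.03, 7.98)→(7.98, 5.03); distance from the point to it = 1.14 mm. The point is inside the cross-section, 1.14 mm from the nearest boundary — within the 1.6 mm shell band (2 × 0.8).

shell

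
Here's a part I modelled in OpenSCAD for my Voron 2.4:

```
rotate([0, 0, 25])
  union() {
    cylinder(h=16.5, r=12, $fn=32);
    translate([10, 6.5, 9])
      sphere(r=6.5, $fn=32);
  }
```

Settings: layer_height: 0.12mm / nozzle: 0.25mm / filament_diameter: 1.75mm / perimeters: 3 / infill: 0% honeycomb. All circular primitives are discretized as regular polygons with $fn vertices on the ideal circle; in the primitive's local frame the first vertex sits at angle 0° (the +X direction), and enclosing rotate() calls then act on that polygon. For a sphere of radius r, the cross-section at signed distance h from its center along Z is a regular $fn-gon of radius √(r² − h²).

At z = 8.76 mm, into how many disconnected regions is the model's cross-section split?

1

At z = 8.76 mm: the r=12 cylinder gives a regular 32-gon of circumradius 12 (constant along its height); the r=6.5 sphere at (10, 6.5) contributes a regular 32-gon of circumradius √(6.5²−0.24²) = 6.496; Taking the union: the regions partially overlap (shared area 58.64 mm²), so overlapping operands fuse into one piece — 1 connected region; (rotated 25° about Z; rotation is an isometry so areas/perimeters/island counts are preserved). The result has 1 disconnected region.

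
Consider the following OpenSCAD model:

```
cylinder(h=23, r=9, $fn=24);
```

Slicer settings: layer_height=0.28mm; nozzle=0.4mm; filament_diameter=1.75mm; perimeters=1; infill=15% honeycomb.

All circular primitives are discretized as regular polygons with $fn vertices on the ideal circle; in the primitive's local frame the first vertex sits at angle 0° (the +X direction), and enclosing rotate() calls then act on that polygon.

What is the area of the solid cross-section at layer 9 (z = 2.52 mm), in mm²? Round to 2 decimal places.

At z = 2.52 mm: the cylinder: section is a regular 24-gon, circumradius r=9 (area = (24/2)·9.000²·sin(360°/24) = 251.57 mm²). Overall, the cross-section is a single solid region. Net area = 251.57 mm².

251.57 mm²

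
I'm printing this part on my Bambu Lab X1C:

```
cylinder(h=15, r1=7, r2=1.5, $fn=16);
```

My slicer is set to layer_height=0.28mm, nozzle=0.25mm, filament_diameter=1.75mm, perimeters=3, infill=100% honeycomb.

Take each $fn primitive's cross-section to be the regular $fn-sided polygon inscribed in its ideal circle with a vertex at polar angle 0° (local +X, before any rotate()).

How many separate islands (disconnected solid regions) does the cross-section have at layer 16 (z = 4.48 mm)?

1

At z = 4.48 mm: the cone (r1=7→r2=1.5) has section circumradius 5.357 here — a regular 16-gon. Overall, the cross-section is a single solid region. Island count = 1.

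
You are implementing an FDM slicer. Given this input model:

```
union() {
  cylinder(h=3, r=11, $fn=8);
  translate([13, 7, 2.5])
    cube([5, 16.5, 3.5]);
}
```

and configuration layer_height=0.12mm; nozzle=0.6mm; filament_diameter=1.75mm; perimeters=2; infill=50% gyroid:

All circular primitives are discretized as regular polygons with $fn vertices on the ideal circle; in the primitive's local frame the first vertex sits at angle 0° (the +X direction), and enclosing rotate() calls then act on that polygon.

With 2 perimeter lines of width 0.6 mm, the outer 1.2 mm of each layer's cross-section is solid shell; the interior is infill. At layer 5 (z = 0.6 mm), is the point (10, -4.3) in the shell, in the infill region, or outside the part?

outside

At z = 0.6 mm: the cylinder: section is a regular 8-gon, circumradius r=11; the cube at (13, 7) is not intersected at this z (z outside [2.5, 6]); Combining (union): only the r=11 cylinder is present, so the union is just that shape — 1 connected region. Overall, the cross-section is a single solid region. The nearest boundary edge runs (7.78, -7.78)→(11.00, 0.00); distance from the point to it = 0.72 mm. The point is not inside any of the regions above, so it lies outside the cross-section (0.72 mm from the nearest boundary).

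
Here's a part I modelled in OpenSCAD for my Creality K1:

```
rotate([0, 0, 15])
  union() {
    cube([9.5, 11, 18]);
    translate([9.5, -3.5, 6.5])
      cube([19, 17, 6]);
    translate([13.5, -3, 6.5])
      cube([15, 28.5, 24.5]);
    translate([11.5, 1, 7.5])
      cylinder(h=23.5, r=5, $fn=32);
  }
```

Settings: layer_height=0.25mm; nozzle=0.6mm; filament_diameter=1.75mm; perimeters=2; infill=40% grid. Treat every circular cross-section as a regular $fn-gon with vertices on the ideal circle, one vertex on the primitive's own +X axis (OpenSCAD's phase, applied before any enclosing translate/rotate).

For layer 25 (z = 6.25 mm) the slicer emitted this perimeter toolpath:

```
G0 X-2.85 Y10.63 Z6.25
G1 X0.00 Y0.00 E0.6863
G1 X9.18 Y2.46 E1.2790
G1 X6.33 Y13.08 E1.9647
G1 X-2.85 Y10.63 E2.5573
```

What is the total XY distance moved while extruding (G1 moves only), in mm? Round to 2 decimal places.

41.01 mm

Sum the Euclidean lengths of each G1 segment: total = 41.01 mm.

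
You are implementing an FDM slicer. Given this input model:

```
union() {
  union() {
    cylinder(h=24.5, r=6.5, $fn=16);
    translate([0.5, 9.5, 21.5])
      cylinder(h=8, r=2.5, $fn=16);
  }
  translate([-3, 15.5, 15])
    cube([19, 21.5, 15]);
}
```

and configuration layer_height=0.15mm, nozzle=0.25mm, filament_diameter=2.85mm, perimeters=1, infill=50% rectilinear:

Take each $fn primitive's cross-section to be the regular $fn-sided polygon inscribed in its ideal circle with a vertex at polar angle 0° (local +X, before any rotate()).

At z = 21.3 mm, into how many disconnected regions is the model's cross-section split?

2

At z = 21.3 mm: the r=6.5 cylinder gives a regular 16-gon of circumradius 6.5 (constant along its height); the cylinder at (0.5, 9.5) is absent (z outside [21.5, 29.5]); Merging all regions: only the r=6.5 cylinder is present, so the union is just that shape — 1 connected region; the 19×21.5 cube at (-3, 15.5) contributes its full rectangle; Taking the union: the 2 present regions are separate (no shared area or edge), so areas and boundary lengths simply add and each stays a separate island — 2 connected regions. The result has 2 disconnected regions.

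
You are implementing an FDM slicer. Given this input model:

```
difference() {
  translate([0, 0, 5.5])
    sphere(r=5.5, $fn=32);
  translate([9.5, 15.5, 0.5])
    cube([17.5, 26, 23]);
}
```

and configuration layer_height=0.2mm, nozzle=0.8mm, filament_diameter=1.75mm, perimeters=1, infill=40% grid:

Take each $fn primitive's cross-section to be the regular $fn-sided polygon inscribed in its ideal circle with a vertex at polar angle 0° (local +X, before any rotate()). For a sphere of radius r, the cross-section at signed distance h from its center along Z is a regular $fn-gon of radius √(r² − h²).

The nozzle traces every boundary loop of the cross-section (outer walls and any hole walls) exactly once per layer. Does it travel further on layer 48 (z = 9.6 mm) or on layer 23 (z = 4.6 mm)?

Layer 48 (z = 9.6): the sphere: section is a regular 32-gon, circumradius = √(r²−h²) = √(5.5²−4.1²) = 3.666 (perimeter = 2·32·3.666·sin(180°/32) = 23.00 mm); the cube at (9.5, 15.5) (footprint 17.5×26) is included at this height (perimeter 87.00 mm); Subtracting the remaining from the first: starting from the r=5.5 sphere, the 17.5×26 cube at (9.5, 15.5) misses the remaining region (no effect) — boundary = 23.00 mm. So its perimeter = 23.00 mm. Layer 23 (z = 4.6): the r=5.5 sphere contributes a regular 32-gon of circumradius √(5.5²−0.9²) = 5.426 (perimeter = 2·32·5.426·sin(180°/32) = 34.04 mm); the cube at (9.5, 15.5) is present — its section is the full 17.5×26 rectangle (perimeter 87.00 mm); Subtracting the remaining from the first: starting from the r=5.5 sphere, the 17.5×26 cube at (9.5, 15.5) misses the remaining region (no effect) — boundary = 34.04 mm. So its perimeter = 34.04 mm. Layer 23 is larger (34.04 vs 23.00 mm).

layer 23 (z = 4.6 mm)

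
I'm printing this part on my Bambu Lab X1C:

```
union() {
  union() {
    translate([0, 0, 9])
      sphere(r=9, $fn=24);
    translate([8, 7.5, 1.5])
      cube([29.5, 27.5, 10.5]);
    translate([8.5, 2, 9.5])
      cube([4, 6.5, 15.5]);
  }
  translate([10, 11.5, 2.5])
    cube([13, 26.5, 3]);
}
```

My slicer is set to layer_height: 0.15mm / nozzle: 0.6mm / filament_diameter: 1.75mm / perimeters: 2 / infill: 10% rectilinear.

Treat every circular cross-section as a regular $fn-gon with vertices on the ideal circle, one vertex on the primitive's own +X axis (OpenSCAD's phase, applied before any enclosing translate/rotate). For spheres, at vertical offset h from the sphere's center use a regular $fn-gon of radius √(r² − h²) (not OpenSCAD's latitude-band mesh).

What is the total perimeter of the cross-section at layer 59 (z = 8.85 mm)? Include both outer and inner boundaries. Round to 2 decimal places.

170.38 mm

At z = 8.85 mm: the r=9 sphere contributes a regular 24-gon of circumradius √(9²−0.15²) = 8.999 (perimeter = 2·24·8.999·sin(180°/24) = 56.38 mm); the cube at (8, 7.5) (footprint 29.5×27.5) is included at this height (perimeter 114.00 mm); the cube at (8.5, 2) is absent (z outside [9.5, 25]); Merging all regions: the 2 present regions are separate (no shared area or edge), so areas and boundary lengths simply add and each stays a separate island — boundary = 170.38 mm; the cube at (10, 11.5) is absent (z outside [2.5, 5.5]); Taking the union: only the result so far is present, so the union is just that shape — boundary = 170.38 mm. Overall, the cross-section has 2 separate islands. Total boundary length (outer) = 170.38 mm.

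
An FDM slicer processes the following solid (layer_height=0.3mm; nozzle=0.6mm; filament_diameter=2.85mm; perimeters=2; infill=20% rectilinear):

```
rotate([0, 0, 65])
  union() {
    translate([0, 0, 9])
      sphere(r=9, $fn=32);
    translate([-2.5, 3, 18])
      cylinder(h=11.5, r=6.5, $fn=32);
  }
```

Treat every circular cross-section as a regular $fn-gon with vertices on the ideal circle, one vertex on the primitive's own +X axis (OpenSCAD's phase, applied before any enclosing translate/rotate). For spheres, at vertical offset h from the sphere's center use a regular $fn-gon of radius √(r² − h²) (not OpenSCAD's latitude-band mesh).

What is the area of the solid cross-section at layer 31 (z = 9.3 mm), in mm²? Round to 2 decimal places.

At z = 9.3 mm: the r=9 sphere contributes a regular 32-gon of circumradius √(9²−0.3²) = 8.995 (area = (32/2)·8.995²·sin(360°/32) = 252.56 mm²); the cylinder at (-2.5, 3) is not intersected at this z (z outside [18, 29.5]); Merging all regions: only the r=9 sphere is present, so the union is just that shape — area = 252.56 mm²; (rotated 65° about Z; rotation is an isometry so areas/perimeters/island counts are preserved). Overall, the cross-section is a single solid region. Net area = 252.56 mm².

252.56 mm²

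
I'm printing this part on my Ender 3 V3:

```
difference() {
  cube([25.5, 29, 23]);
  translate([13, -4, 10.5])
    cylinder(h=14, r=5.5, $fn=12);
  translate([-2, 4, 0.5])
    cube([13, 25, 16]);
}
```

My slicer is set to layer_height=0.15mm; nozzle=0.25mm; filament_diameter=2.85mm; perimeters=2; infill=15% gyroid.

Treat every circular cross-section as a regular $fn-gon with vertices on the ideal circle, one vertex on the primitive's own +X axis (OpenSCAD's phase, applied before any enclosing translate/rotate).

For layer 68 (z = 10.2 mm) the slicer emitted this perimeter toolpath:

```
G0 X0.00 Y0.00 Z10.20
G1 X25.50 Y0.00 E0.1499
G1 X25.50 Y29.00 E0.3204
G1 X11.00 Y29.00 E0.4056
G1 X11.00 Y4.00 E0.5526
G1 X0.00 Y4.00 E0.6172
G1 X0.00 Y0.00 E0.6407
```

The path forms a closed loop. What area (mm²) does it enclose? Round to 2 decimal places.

464.50 mm²

Apply the shoelace formula to the sequence of (X, Y) vertices; enclosed area = 464.50 mm².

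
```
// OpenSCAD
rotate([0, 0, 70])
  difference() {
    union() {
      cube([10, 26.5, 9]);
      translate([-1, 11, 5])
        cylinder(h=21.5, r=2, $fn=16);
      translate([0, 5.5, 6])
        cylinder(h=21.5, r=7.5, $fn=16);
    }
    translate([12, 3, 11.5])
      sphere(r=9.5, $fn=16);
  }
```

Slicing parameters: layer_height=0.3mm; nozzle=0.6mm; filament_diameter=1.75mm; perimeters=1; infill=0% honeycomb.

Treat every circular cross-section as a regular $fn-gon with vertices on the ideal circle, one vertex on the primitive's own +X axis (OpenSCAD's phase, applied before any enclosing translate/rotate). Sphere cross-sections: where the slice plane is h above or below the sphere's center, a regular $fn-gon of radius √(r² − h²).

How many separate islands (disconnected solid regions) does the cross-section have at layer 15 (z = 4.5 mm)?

1

At z = 4.5 mm: the cube (footprint 10×26.5) is included at this height; the cylinder at (-1, 11) is absent (z outside [5, 26.5]); the cylinder at (0, 5.5) is not intersected at this z (z outside [6, 27.5]); Taking the union: only the 10×26.5 cube is present, so the union is just that shape — 1 connected region; the r=9.5 sphere at (12, 3) contributes a regular 16-gon of circumradius √(9.5²−7²) = 6.423; Taking the first minus the rest: starting from that combined region, the r=9.5 sphere at (12, 3) partially overlaps it — only the 31.43 mm² overlap (of its 126.29 mm²) is removed, clipping the outline — 1 connected region; (rotated 70° about Z; rotation is an isometry so areas/perimeters/island counts are preserved). Overall, the cross-section is a single solid region. Island count = 1.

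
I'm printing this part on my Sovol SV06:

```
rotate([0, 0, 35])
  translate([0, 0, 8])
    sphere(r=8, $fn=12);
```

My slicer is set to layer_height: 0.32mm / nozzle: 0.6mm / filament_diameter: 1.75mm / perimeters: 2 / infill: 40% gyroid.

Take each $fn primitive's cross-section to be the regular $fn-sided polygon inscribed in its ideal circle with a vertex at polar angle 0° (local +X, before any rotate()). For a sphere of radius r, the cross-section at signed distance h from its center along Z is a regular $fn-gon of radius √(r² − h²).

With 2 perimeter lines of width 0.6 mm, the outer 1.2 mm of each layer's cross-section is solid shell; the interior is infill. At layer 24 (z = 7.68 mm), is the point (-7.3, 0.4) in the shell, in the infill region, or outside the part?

shell

At z = 7.68 mm: the sphere: section is a regular 12-gon, circumradius = √(r²−h²) = √(8²−0.32²) = 7.994; (whole slice rotated 35° about Z — lengths, areas and connectivity unchanged). Overall, the cross-section is a single solid region. Undo the 35° rotation: the query point maps to (-5.750, 4.515) in the un-rotated model frame. The nearest boundary edge runs (-4.00, 6.92)→(-6.92, 4.00); distance from the point to it = 0.46 mm. The point is inside the cross-section, 0.46 mm from the nearest boundary — within the 1.2 mm shell band (2 × 0.6).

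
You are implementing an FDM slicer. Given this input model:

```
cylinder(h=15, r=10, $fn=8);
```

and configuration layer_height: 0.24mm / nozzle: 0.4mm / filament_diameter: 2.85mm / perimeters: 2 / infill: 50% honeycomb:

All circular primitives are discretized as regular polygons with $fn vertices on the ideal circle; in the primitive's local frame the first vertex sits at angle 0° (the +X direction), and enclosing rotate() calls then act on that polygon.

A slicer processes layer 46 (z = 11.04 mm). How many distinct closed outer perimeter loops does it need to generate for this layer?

At z = 11.04 mm: the r=10 cylinder gives a regular 8-gon of circumradius 10 (constant along its height). The result has 1 disconnected region.

1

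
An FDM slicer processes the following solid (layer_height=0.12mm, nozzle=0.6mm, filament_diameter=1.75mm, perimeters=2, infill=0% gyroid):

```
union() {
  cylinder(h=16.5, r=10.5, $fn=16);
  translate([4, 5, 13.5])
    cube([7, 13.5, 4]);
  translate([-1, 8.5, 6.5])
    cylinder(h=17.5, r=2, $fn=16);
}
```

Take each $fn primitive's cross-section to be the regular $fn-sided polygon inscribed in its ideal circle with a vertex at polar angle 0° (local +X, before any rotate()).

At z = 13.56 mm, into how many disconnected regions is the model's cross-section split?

At z = 13.56 mm: the r=10.5 cylinder gives a regular 16-gon of circumradius 10.5 (constant along its height); the cube at (4, 5) is present — its section is the full 7×13.5 rectangle; the r=2 cylinder at (-1, 8.5) gives a regular 16-gon of circumradius 2 (constant along its height); Taking the union: the regions partially overlap (shared area 26.19 mm²), so overlapping operands fuse into one piece — 1 connected region. The result has 1 disconnected region.

1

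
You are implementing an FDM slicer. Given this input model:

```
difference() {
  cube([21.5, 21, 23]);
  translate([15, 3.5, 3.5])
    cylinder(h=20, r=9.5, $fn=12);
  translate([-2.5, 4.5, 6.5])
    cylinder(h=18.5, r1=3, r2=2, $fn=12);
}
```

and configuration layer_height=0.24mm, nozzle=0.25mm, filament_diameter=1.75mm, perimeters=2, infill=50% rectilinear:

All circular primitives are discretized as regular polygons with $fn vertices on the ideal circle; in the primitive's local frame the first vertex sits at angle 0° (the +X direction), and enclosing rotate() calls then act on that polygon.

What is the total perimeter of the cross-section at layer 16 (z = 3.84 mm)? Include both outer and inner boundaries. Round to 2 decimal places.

85.73 mm

At z = 3.84 mm: the cube (footprint 21.5×21) is included at this height (perimeter 85.00 mm); the r=9.5 cylinder at (15, 3.5) contributes a regular 12-gon of circumradius 9.5 (perimeter = 2·12·9.500·sin(180°/12) = 59.01 mm); the cone at (-2.5, 4.5) does not reach this height (z outside [6.5, 25]); Taking the first minus the rest: starting from the 21.5×21 cube, the r=9.5 cylinder at (15, 3.5) partially overlaps it — only the 177.01 mm² overlap (of its 270.75 mm²) is removed, clipping the outline — boundary = 85.73 mm. Overall, the cross-section is a single solid region. Total boundary length (outer) = 85.73 mm.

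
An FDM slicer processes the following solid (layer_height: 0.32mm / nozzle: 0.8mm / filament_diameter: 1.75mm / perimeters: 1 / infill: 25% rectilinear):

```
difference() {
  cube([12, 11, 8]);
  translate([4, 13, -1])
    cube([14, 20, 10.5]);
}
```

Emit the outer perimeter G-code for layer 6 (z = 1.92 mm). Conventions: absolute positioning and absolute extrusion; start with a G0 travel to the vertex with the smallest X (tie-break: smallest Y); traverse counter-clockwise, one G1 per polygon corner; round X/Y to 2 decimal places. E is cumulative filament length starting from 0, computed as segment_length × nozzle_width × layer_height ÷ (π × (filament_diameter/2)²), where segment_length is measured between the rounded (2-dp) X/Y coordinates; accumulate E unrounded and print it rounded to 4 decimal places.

G0 X0.00 Y0.00 Z1.92
G1 X12.00 Y0.00 E1.2772
G1 X12.00 Y11.00 E2.4479
G1 X0.00 Y11.00 E3.7251
G1 X0.00 Y0.00 E4.8959

At z = 1.92 mm: the cube is present — its section is the full 12×11 rectangle; the cube at (4, 13) (footprint 14×20) is included at this height; After the difference (first − rest): starting from the 12×11 cube, the 14×20 cube at (4, 13) misses the remaining region (no effect) — 1 connected region. The outline is a single polygon with 4 vertices. Extrusion per mm of travel: 0.8 × 0.32 / (π × 0.875²) = 0.106432. Accumulating E over each segment gives final E = 4.8959.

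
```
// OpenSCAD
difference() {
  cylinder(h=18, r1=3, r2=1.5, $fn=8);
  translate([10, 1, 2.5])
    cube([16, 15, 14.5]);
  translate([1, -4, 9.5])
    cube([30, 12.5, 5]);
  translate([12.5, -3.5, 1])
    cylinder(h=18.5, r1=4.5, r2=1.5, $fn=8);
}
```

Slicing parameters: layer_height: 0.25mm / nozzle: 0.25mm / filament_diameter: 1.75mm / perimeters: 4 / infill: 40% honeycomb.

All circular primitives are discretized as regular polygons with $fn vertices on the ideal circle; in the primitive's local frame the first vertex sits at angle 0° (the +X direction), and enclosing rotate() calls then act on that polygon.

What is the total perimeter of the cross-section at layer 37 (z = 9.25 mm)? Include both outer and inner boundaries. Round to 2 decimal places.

At z = 9.25 mm: the cone (r1=3→r2=1.5) has section circumradius 2.229 here — a regular 8-gon (perimeter = 2·8·2.229·sin(180°/8) = 13.65 mm); the 16×15 cube at (10, 1) contributes its full rectangle (perimeter 62.00 mm); the cube at (1, -4) is absent (z outside [9.5, 14.5]); the cone at (12.5, -3.5) contributes a regular 8-gon of circumradius 3.162 (interpolated between r1=4.5 and r2=1.5 at t=0.446) (perimeter = 2·8·3.162·sin(180°/8) = 19.36 mm); Taking the first minus the rest: starting from the cone, the 16×15 cube at (10, 1) misses the remaining region (no effect); the cone at (12.5, -3.5) misses the remaining region (no effect) — boundary = 13.65 mm. Overall, the cross-section is a single solid region. Total boundary length (outer) = 13.65 mm.

13.65 mm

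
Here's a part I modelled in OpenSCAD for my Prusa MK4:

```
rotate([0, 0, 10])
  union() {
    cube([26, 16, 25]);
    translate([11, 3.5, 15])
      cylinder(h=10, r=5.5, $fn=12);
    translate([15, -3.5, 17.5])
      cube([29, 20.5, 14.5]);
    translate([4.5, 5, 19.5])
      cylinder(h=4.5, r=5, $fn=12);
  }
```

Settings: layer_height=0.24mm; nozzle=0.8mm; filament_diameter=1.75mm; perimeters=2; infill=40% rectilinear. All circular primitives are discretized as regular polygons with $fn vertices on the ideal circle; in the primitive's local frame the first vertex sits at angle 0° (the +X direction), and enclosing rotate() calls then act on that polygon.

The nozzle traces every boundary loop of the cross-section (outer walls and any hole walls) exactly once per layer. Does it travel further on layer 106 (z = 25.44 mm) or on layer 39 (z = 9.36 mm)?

Layer 106 (z = 25.44): the cube does not reach this height (z outside [0, 25]); the cylinder at (11, 3.5) is not intersected at this z (z outside [15, 25]); the cube at (15, -3.5) (footprint 29×20.5) is included at this height (perimeter 99.00 mm); the cylinder at (4.5, 5) is absent (z outside [19.5, 24]); Merging all regions: only the 29×20.5 cube at (15, -3.5) is present, so the union is just that shape — boundary = 99.00 mm; (whole slice rotated 10° about Z — lengths, areas and connectivity unchanged). So its perimeter = 99.00 mm. Layer 39 (z = 9.36): the 26×16 cube contributes its full rectangle (perimeter 84.00 mm); the cylinder at (11, 3.5) is absent (z outside [15, 25]); the cube at (15, -3.5) is absent (z outside [17.5, 32]); the cylinder at (4.5, 5) does not reach this height (z outside [19.5, 24]); Combining (union): only the 26×16 cube is present, so the union is just that shape — boundary = 84.00 mm; (whole slice rotated 10° about Z — lengths, areas and connectivity unchanged). So its perimeter = 84.00 mm. Layer 106 is larger (99.00 vs 84.00 mm).

layer 106 (z = 25.44 mm)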